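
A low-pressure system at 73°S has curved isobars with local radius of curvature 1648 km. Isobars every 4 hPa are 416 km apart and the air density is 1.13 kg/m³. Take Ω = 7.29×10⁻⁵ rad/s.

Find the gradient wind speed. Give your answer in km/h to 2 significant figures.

Coriolis parameter at 73°S:
f = 2Ω sin φ = 2 × 7.29×10⁻⁵ × sin 73° = 1.39×10⁻⁴ s⁻¹
Pressure gradient: |∂P/∂n| = 400 Pa / 416000 m = 9.62×10⁻⁴ Pa/m
Geostrophic speed: V_g = |∂P/∂n|/(fρ) = 9.62×10⁻⁴/(1.39×10⁻⁴ × 1.13) = 6.10 m/s
Around a low, centrifugal force acts outward with Coriolis, so pressure-gradient force balances both:
(1/ρ)|∂P/∂n| = fV + V²/R  →  V² + fR·V − fR·V_g = 0
With fR = 1.39×10⁻⁴ × 1648×10³ m = 230 m/s:
V = [−fR + √((fR)² + 4 fR V_g)]/2 = [−230 + √(230² + 4×230×6.1)]/2 = 5.95 m/s
Subgeostrophic (V < V_g = 6.1 m/s), as expected around a low.
Converting: 5.95 m/s × 3.6 = 21 km/h

21 km/h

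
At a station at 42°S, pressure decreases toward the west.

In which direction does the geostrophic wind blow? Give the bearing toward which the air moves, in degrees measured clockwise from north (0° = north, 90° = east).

180°

The pressure-gradient force points toward the west (bearing 270°).
Geostrophic balance: in the Southern Hemisphere the Coriolis force deflects motion to the left, so the geostrophic wind blows 90° to the left of the pressure-gradient force (low pressure on the right).
Rotating 270° by 90° counterclockwise gives 180° — the wind blows toward the south.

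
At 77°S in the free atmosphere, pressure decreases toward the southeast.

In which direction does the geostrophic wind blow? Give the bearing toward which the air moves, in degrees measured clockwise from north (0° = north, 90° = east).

The pressure-gradient force points toward the southeast (bearing 135°).
Geostrophic balance: in the Southern Hemisphere the Coriolis force deflects motion to the left, so the geostrophic wind blows 90° to the left of the pressure-gradient force (low pressure on the right).
Rotating 135° by 90° counterclockwise gives 045° — the wind blows toward the northeast.

045°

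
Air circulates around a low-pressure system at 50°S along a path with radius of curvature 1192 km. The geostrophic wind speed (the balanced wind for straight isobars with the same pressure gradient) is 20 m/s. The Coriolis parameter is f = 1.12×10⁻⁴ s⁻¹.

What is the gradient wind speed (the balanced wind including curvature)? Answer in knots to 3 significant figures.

34.3 knots

Around a low, centrifugal force acts outward with Coriolis, so pressure-gradient force balances both:
(1/ρ)|∂P/∂n| = fV + V²/R  →  V² + fR·V − fR·V_g = 0
With fR = 1.12×10⁻⁴ × 1192×10³ m = 134 m/s:
V = [−fR + √((fR)² + 4 fR V_g)]/2 = [−134 + √(134² + 4×134×20)]/2 = 17.7 m/s
Subgeostrophic (V < V_g = 20 m/s), as expected around a low.
Converting: 17.7 m/s × 1.944 = 34.3 knots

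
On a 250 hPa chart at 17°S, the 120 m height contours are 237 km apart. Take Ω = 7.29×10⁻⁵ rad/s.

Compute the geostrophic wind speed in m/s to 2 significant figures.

120 m/s

Coriolis parameter at 17°S:
f = 2Ω sin φ = 2 × 7.29×10⁻⁵ × sin 17° = 4.26×10⁻⁵ s⁻¹
Height gradient: |∂Z/∂n| = 120 m / 237000 m = 5.06×10⁻⁴
On a pressure surface, geostrophic balance gives V_g = (g/f)|∂Z/∂n|:
V_g = 9.81 × 5.06×10⁻⁴ / 4.26×10⁻⁵ = 117 m/s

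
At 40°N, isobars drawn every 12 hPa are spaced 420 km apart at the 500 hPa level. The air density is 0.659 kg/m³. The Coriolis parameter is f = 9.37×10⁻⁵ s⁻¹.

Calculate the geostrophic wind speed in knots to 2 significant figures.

Pressure gradient: |∂P/∂n| = 1200 Pa / 420000 m = 2.86×10⁻³ Pa/m
Geostrophic balance (pressure-gradient force = Coriolis force):
V_g = (1/(fρ)) |∂P/∂n| = 2.86×10⁻³ / (9.37×10⁻⁵ × 0.659) = 46.3 m/s
Converting: 46.3 m/s × 1.944 = 90 knots

90 knots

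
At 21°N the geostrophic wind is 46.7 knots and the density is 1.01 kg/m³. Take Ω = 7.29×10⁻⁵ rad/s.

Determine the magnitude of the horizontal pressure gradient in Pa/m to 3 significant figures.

Coriolis parameter at 21°N:
f = 2Ω sin φ = 2 × 7.29×10⁻⁵ × sin 21° = 5.23×10⁻⁵ s⁻¹
Wind speed in SI: 46.7 knots = 24.0 m/s
Geostrophic balance rearranged: |∂P/∂n| = f ρ V_g
|∂P/∂n| = 5.23×10⁻⁵ × 1.01 × 24.0 = 1.27×10⁻³ Pa/m

1.27×10⁻³ Pa/m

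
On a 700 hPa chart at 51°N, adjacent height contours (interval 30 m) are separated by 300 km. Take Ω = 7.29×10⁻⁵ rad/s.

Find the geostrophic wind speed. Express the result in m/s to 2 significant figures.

Coriolis parameter at 51°N:
f = 2Ω sin φ = 2 × 7.29×10⁻⁵ × sin 51° = 1.13×10⁻⁴ s⁻¹
Height gradient: |∂Z/∂n| = 30 m / 300000 m = 1.00×10⁻⁴
On a pressure surface, geostrophic balance gives V_g = (g/f)|∂Z/∂n|:
V_g = 9.81 × 1.00×10⁻⁴ / 1.13×10⁻⁴ = 8.66 m/s

8.7 m/s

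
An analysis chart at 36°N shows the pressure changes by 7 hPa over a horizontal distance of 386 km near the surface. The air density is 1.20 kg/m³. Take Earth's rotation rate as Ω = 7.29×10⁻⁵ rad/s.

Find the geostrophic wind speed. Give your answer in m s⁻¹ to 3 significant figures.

17.6 m s⁻¹

Coriolis parameter at 36°N:
f = 2Ω sin φ = 2 × 7.29×10⁻⁵ × sin 36° = 8.57×10⁻⁵ s⁻¹
Pressure gradient: |∂P/∂n| = 700 Pa / 386000 m = 1.81×10⁻³ Pa/m
Geostrophic balance (pressure-gradient force = Coriolis force):
V_g = (1/(fρ)) |∂P/∂n| = 1.81×10⁻³ / (8.57×10⁻⁵ × 1.20) = 17.6 m/s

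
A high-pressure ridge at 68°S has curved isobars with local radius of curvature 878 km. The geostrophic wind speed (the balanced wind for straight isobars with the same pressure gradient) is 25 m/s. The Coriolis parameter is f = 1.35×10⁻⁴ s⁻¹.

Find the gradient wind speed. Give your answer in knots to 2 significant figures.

Around a high, pressure-gradient force acts outward with centrifugal, so Coriolis balances both:
fV = (1/ρ)|∂P/∂n| + V²/R  →  V² − fR·V + fR·V_g = 0
With fR = 1.35×10⁻⁴ × 878×10³ m = 119 m/s:
V = [fR − √((fR)² − 4 fR V_g)]/2 = [119 − √(119² − 4×119×25)]/2 = 35.8 m/s
Supergeostrophic (V > V_g = 25 m/s), as expected around a high.
Converting: 35.8 m/s × 1.944 = 70 knots

70 knots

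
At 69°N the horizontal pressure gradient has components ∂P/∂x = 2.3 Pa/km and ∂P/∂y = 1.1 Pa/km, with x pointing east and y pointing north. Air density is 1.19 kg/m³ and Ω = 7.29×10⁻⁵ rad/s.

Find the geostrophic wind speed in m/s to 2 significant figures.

Coriolis parameter at 69°N:
f = 2Ω sin φ = 2 × 7.29×10⁻⁵ × sin 69° = 1.36×10⁻⁴ s⁻¹
Component geostrophic relations (x east, y north):
u_g = −(1/(fρ)) ∂P/∂y,  v_g = (1/(fρ)) ∂P/∂x
u_g = −(1.1×10⁻³)/(1.36×10⁻⁴ × 1.19) = −6.79 m/s;  v_g = (2.3×10⁻³)/(1.36×10⁻⁴ × 1.19) = 14.2 m/s
|V_g| = √(u_g² + v_g²) = 15.7 m/s

16 m/s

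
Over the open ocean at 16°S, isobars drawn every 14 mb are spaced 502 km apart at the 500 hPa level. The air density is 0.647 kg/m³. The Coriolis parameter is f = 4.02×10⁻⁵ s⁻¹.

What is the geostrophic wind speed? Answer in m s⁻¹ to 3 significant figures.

Pressure gradient: |∂P/∂n| = 1400 Pa / 502000 m = 2.79×10⁻³ Pa/m
Geostrophic balance (pressure-gradient force = Coriolis force):
V_g = (1/(fρ)) |∂P/∂n| = 2.79×10⁻³ / (4.02×10⁻⁵ × 0.647) = 107 m/s

107 m s⁻¹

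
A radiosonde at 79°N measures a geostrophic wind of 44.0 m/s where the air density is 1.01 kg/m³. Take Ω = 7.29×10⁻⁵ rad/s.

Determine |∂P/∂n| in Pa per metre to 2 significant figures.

Coriolis parameter at 79°N:
f = 2Ω sin φ = 2 × 7.29×10⁻⁵ × sin 79° = 1.43×10⁻⁴ s⁻¹
Geostrophic balance rearranged: |∂P/∂n| = f ρ V_g
|∂P/∂n| = 1.43×10⁻⁴ × 1.01 × 44.0 = 6.36×10⁻³ Pa/m

6.4×10⁻³ Pa/m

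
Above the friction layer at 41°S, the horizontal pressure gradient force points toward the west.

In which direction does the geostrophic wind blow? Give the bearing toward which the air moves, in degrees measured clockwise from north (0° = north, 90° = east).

180°

The pressure-gradient force points toward the west (bearing 270°).
Geostrophic balance: in the Southern Hemisphere the Coriolis force deflects motion to the left, so the geostrophic wind blows 90° to the left of the pressure-gradient force (low pressure on the right).
Rotating 270° by 90° counterclockwise gives 180° — the wind blows toward the south.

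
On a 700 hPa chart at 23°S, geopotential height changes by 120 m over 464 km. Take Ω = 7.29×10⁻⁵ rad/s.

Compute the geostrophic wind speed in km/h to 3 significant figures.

160 km/h

Coriolis parameter at 23°S:
f = 2Ω sin φ = 2 × 7.29×10⁻⁵ × sin 23° = 5.70×10⁻⁵ s⁻¹
Height gradient: |∂Z/∂n| = 120 m / 464000 m = 2.59×10⁻⁴
On a pressure surface, geostrophic balance gives V_g = (g/f)|∂Z/∂n|:
V_g = 9.81 × 2.59×10⁻⁴ / 5.70×10⁻⁵ = 44.5 m/s
Converting: 44.5 m/s × 3.6 = 160 km/h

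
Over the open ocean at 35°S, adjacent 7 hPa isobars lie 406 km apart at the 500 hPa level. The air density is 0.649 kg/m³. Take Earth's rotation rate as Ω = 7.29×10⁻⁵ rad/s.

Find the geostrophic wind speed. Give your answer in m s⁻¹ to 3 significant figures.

Coriolis parameter at 35°S:
f = 2Ω sin φ = 2 × 7.29×10⁻⁵ × sin 35° = 8.36×10⁻⁵ s⁻¹
Pressure gradient: |∂P/∂n| = 700 Pa / 406000 m = 1.72×10⁻³ Pa/m
Geostrophic balance (pressure-gradient force = Coriolis force):
V_g = (1/(fρ)) |∂P/∂n| = 1.72×10⁻³ / (8.36×10⁻⁵ × 0.649) = 31.8 m/s

31.8 m s⁻¹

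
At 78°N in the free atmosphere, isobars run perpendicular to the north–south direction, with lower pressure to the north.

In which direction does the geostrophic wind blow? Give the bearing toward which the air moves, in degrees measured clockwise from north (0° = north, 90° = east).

The pressure-gradient force points toward the north (bearing 000°).
Geostrophic balance: in the Northern Hemisphere the Coriolis force deflects motion to the right, so the geostrophic wind blows 90° to the right of the pressure-gradient force (low pressure on the left).
Rotating 000° by 90° clockwise gives 090° — the wind blows toward the east.

090°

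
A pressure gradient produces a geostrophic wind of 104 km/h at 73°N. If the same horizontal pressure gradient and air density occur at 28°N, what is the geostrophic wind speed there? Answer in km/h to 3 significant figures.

With the same pressure gradient and density, V_g ∝ 1/f ∝ 1/sin φ.
V₂ = V₁ · sin φ₁ / sin φ₂ = 104 × sin 73° / sin 28°
V₂ = 104 × 0.9563/0.4695 = 212 km/h

212 km/h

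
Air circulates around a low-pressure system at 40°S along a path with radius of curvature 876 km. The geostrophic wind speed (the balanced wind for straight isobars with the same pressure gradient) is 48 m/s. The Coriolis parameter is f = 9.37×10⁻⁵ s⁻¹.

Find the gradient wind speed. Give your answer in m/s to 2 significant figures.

34 m/s

Around a low, centrifugal force acts outward with Coriolis, so pressure-gradient force balances both:
(1/ρ)|∂P/∂n| = fV + V²/R  →  V² + fR·V − fR·V_g = 0
With fR = 9.37×10⁻⁵ × 876×10³ m = 82.1 m/s:
V = [−fR + √((fR)² + 4 fR V_g)]/2 = [−82.1 + √(82.1² + 4×82.1×48)]/2 = 34 m/s
Subgeostrophic (V < V_g = 48 m/s), as expected around a low.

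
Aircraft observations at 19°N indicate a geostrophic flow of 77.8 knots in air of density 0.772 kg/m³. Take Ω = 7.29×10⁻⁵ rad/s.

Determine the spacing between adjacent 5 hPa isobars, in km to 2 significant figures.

Coriolis parameter at 19°N:
f = 2Ω sin φ = 2 × 7.29×10⁻⁵ × sin 19° = 4.75×10⁻⁵ s⁻¹
Wind speed in SI: 77.8 knots = 40.0 m/s
Geostrophic balance rearranged: |∂P/∂n| = f ρ V_g
|∂P/∂n| = 4.75×10⁻⁵ × 0.772 × 40.0 = 1.47×10⁻³ Pa/m
Isobar spacing: Δn = ΔP/|∂P/∂n| = 500 Pa / 1.47×10⁻³ Pa/m = 340907 m ≈ 340 km

340 km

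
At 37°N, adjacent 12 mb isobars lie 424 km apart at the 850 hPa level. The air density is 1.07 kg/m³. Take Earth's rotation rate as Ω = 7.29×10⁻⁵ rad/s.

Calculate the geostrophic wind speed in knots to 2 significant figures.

59 knots

Coriolis parameter at 37°N:
f = 2Ω sin φ = 2 × 7.29×10⁻⁵ × sin 37° = 8.77×10⁻⁵ s⁻¹
Pressure gradient: |∂P/∂n| = 1200 Pa / 424000 m = 2.83×10⁻³ Pa/m
Geostrophic balance (pressure-gradient force = Coriolis force):
V_g = (1/(fρ)) |∂P/∂n| = 2.83×10⁻³ / (8.77×10⁻⁵ × 1.07) = 30.1 m/s
Converting: 30.1 m/s × 1.944 = 59 knots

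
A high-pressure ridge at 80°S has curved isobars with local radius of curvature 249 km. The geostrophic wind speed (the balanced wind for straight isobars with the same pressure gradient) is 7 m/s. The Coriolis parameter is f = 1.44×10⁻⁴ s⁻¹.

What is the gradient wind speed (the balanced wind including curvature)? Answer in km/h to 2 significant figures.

34 km/h

Around a high, pressure-gradient force acts outward with centrifugal, so Coriolis balances both:
fV = (1/ρ)|∂P/∂n| + V²/R  →  V² − fR·V + fR·V_g = 0
With fR = 1.44×10⁻⁴ × 249×10³ m = 35.9 m/s:
V = [fR − √((fR)² − 4 fR V_g)]/2 = [35.9 − √(35.9² − 4×35.9×7)]/2 = 9.54 m/s
Supergeostrophic (V > V_g = 7 m/s), as expected around a high.
Converting: 9.54 m/s × 3.6 = 34 km/h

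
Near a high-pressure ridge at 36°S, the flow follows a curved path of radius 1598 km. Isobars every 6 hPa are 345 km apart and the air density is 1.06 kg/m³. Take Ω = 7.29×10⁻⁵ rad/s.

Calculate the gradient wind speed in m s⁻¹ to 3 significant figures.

23.0 m s⁻¹

Coriolis parameter at 36°S:
f = 2Ω sin φ = 2 × 7.29×10⁻⁵ × sin 36° = 8.57×10⁻⁵ s⁻¹
Pressure gradient: |∂P/∂n| = 600 Pa / 345000 m = 1.74×10⁻³ Pa/m
Geostrophic speed: V_g = |∂P/∂n|/(fρ) = 1.74×10⁻³/(8.57×10⁻⁵ × 1.06) = 19.1 m/s
Around a high, pressure-gradient force acts outward with centrifugal, so Coriolis balances both:
fV = (1/ρ)|∂P/∂n| + V²/R  →  V² − fR·V + fR·V_g = 0
With fR = 8.57×10⁻⁵ × 1598×10³ m = 137 m/s:
V = [fR − √((fR)² − 4 fR V_g)]/2 = [137 − √(137² − 4×137×19.1)]/2 = 23 m/s
Supergeostrophic (V > V_g = 19.1 m/s), as expected around a high.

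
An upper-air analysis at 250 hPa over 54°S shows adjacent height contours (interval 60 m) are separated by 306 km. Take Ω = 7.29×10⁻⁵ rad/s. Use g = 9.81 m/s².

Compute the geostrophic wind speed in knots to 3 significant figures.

31.7 knots

Coriolis parameter at 54°S:
f = 2Ω sin φ = 2 × 7.29×10⁻⁵ × sin 54° = 1.18×10⁻⁴ s⁻¹
Height gradient: |∂Z/∂n| = 60 m / 306000 m = 1.96×10⁻⁴
On a pressure surface, geostrophic balance gives V_g = (g/f)|∂Z/∂n|:
V_g = 9.81 × 1.96×10⁻⁴ / 1.18×10⁻⁴ = 16.3 m/s
Converting: 16.3 m/s × 1.944 = 31.7 knots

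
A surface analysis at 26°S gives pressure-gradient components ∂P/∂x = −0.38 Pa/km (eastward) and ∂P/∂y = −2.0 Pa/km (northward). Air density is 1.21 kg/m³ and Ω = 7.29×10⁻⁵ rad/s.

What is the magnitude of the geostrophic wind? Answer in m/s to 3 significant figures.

Coriolis parameter at 26°S:
f = 2Ω sin φ = 2 × 7.29×10⁻⁵ × sin 26° = 6.39×10⁻⁵ s⁻¹
In the Southern Hemisphere f is negative: f = −6.39×10⁻⁵ s⁻¹.
Component geostrophic relations (x east, y north):
u_g = −(1/(fρ)) ∂P/∂y,  v_g = (1/(fρ)) ∂P/∂x
u_g = −(−2.0×10⁻³)/(−6.39×10⁻⁵ × 1.21) = −25.9 m/s;  v_g = (−0.38×10⁻³)/(−6.39×10⁻⁵ × 1.21) = 4.91 m/s
|V_g| = √(u_g² + v_g²) = 26.3 m/s

26.3 m/s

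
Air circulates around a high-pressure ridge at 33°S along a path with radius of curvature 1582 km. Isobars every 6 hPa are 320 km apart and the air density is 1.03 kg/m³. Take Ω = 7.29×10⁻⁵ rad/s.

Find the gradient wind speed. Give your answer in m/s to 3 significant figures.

Coriolis parameter at 33°S:
f = 2Ω sin φ = 2 × 7.29×10⁻⁵ × sin 33° = 7.94×10⁻⁵ s⁻¹
Pressure gradient: |∂P/∂n| = 600 Pa / 320000 m = 1.88×10⁻³ Pa/m
Geostrophic speed: V_g = |∂P/∂n|/(fρ) = 1.88×10⁻³/(7.94×10⁻⁵ × 1.03) = 22.9 m/s
Around a high, pressure-gradient force acts outward with centrifugal, so Coriolis balances both:
fV = (1/ρ)|∂P/∂n| + V²/R  →  V² − fR·V + fR·V_g = 0
With fR = 7.94×10⁻⁵ × 1582×10³ m = 126 m/s:
V = [fR − √((fR)² − 4 fR V_g)]/2 = [126 − √(126² − 4×126×22.9)]/2 = 30.2 m/s
Supergeostrophic (V > V_g = 22.9 m/s), as expected around a high.

30.2 m/s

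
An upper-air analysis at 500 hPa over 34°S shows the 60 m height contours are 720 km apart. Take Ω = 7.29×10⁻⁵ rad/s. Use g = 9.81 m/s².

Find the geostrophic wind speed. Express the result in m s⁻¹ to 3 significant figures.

Coriolis parameter at 34°S:
f = 2Ω sin φ = 2 × 7.29×10⁻⁵ × sin 34° = 8.15×10⁻⁵ s⁻¹
Height gradient: |∂Z/∂n| = 60 m / 720000 m = 8.33×10⁻⁵
On a pressure surface, geostrophic balance gives V_g = (g/f)|∂Z/∂n|:
V_g = 9.81 × 8.33×10⁻⁵ / 8.15×10⁻⁵ = 10.0 m/s

10.0 m s⁻¹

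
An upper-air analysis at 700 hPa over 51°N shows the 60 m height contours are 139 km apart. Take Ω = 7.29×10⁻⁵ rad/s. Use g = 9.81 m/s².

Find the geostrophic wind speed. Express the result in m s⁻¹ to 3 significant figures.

37.4 m s⁻¹

Coriolis parameter at 51°N:
f = 2Ω sin φ = 2 × 7.29×10⁻⁵ × sin 51° = 1.13×10⁻⁴ s⁻¹
Height gradient: |∂Z/∂n| = 60 m / 139000 m = 4.32×10⁻⁴
On a pressure surface, geostrophic balance gives V_g = (g/f)|∂Z/∂n|:
V_g = 9.81 × 4.32×10⁻⁴ / 1.13×10⁻⁴ = 37.4 m/s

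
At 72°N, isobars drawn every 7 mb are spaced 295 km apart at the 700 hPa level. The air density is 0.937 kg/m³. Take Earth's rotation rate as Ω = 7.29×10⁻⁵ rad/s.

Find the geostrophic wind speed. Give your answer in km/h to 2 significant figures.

Coriolis parameter at 72°N:
f = 2Ω sin φ = 2 × 7.29×10⁻⁵ × sin 72° = 1.39×10⁻⁴ s⁻¹
Pressure gradient: |∂P/∂n| = 700 Pa / 295000 m = 2.37×10⁻³ Pa/m
Geostrophic balance (pressure-gradient force = Coriolis force):
V_g = (1/(fρ)) |∂P/∂n| = 2.37×10⁻³ / (1.39×10⁻⁴ × 0.937) = 18.3 m/s
Converting: 18.3 m/s × 3.6 = 66 km/h

66 km/h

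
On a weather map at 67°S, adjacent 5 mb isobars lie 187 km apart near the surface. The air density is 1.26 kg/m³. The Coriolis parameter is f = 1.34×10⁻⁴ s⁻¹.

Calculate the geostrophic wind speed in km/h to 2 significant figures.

Pressure gradient: |∂P/∂n| = 500 Pa / 187000 m = 2.67×10⁻³ Pa/m
Geostrophic balance (pressure-gradient force = Coriolis force):
V_g = (1/(fρ)) |∂P/∂n| = 2.67×10⁻³ / (1.34×10⁻⁴ × 1.26) = 15.8 m/s
Converting: 15.8 m/s × 3.6 = 57 km/h

57 km/h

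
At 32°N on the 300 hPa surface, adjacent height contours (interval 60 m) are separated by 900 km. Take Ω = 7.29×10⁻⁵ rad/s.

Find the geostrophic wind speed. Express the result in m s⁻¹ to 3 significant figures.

Coriolis parameter at 32°N:
f = 2Ω sin φ = 2 × 7.29×10⁻⁵ × sin 32° = 7.73×10⁻⁵ s⁻¹
Height gradient: |∂Z/∂n| = 60 m / 900000 m = 6.67×10⁻⁵
On a pressure surface, geostrophic balance gives V_g = (g/f)|∂Z/∂n|:
V_g = 9.81 × 6.67×10⁻⁵ / 7.73×10⁻⁵ = 8.46 m/s

8.46 m s⁻¹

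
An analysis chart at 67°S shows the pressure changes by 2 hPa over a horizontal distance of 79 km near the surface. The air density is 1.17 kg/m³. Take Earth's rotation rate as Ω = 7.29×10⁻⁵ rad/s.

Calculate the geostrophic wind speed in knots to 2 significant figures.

Coriolis parameter at 67°S:
f = 2Ω sin φ = 2 × 7.29×10⁻⁵ × sin 67° = 1.34×10⁻⁴ s⁻¹
Pressure gradient: |∂P/∂n| = 200 Pa / 79000 m = 2.53×10⁻³ Pa/m
Geostrophic balance (pressure-gradient force = Coriolis force):
V_g = (1/(fρ)) |∂P/∂n| = 2.53×10⁻³ / (1.34×10⁻⁴ × 1.17) = 16.1 m/s
Converting: 16.1 m/s × 1.944 = 31 knots

31 knots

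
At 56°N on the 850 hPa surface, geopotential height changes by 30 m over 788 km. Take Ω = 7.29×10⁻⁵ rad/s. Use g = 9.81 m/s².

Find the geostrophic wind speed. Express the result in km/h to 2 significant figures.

Coriolis parameter at 56°N:
f = 2Ω sin φ = 2 × 7.29×10⁻⁵ × sin 56° = 1.21×10⁻⁴ s⁻¹
Height gradient: |∂Z/∂n| = 30 m / 788000 m = 3.81×10⁻⁵
On a pressure surface, geostrophic balance gives V_g = (g/f)|∂Z/∂n|:
V_g = 9.81 × 3.81×10⁻⁵ / 1.21×10⁻⁴ = 3.09 m/s
Converting: 3.09 m/s × 3.6 = 11 km/h

11 km/h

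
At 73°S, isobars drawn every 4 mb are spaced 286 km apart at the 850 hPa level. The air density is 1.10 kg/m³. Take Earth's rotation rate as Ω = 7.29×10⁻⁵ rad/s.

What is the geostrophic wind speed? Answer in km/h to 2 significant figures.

Coriolis parameter at 73°S:
f = 2Ω sin φ = 2 × 7.29×10⁻⁵ × sin 73° = 1.39×10⁻⁴ s⁻¹
Pressure gradient: |∂P/∂n| = 400 Pa / 286000 m = 1.40×10⁻³ Pa/m
Geostrophic balance (pressure-gradient force = Coriolis force):
V_g = (1/(fρ)) |∂P/∂n| = 1.40×10⁻³ / (1.39×10⁻⁴ × 1.10) = 9.12 m/s
Converting: 9.12 m/s × 3.6 = 33 km/h

33 km/h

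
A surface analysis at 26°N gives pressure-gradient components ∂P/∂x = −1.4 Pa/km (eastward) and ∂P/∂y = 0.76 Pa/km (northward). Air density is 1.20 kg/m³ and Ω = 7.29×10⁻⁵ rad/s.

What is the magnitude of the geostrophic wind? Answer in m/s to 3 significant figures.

Coriolis parameter at 26°N:
f = 2Ω sin φ = 2 × 7.29×10⁻⁵ × sin 26° = 6.39×10⁻⁵ s⁻¹
Component geostrophic relations (x east, y north):
u_g = −(1/(fρ)) ∂P/∂y,  v_g = (1/(fρ)) ∂P/∂x
u_g = −(0.76×10⁻³)/(6.39×10⁻⁵ × 1.20) = −9.91 m/s;  v_g = (−1.4×10⁻³)/(6.39×10⁻⁵ × 1.20) = −18.3 m/s
|V_g| = √(u_g² + v_g²) = 20.8 m/s

20.8 m/s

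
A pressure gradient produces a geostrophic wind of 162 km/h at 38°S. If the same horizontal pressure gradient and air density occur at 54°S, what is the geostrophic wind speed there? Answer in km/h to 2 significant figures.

120 km/h

With the same pressure gradient and density, V_g ∝ 1/f ∝ 1/sin φ.
V₂ = V₁ · sin φ₁ / sin φ₂ = 162 × sin 38° / sin 54°
V₂ = 162 × 0.6157/0.8090 = 120 km/h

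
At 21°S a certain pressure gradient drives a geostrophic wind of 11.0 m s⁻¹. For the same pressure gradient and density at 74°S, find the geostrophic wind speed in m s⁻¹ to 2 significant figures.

With the same pressure gradient and density, V_g ∝ 1/f ∝ 1/sin φ.
V₂ = V₁ · sin φ₁ / sin φ₂ = 11.0 × sin 21° / sin 74°
V₂ = 11.0 × 0.3584/0.9613 = 4.1 m s⁻¹

4.1 m s⁻¹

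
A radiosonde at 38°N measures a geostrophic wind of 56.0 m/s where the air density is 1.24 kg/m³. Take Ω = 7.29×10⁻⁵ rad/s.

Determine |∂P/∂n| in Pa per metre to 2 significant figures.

Coriolis parameter at 38°N:
f = 2Ω sin φ = 2 × 7.29×10⁻⁵ × sin 38° = 8.98×10⁻⁵ s⁻¹
Geostrophic balance rearranged: |∂P/∂n| = f ρ V_g
|∂P/∂n| = 8.98×10⁻⁵ × 1.24 × 56.0 = 6.23×10⁻³ Pa/m

6.2×10⁻³ Pa/m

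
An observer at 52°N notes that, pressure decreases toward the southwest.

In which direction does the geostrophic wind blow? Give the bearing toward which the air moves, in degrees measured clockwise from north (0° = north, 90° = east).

The pressure-gradient force points toward the southwest (bearing 225°).
Geostrophic balance: in the Northern Hemisphere the Coriolis force deflects motion to the right, so the geostrophic wind blows 90° to the right of the pressure-gradient force (low pressure on the left).
Rotating 225° by 90° clockwise gives 315° — the wind blows toward the northwest.

315°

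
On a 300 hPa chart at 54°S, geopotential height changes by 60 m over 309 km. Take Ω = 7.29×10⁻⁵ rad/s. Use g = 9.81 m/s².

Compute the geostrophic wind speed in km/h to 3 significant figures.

Coriolis parameter at 54°S:
f = 2Ω sin φ = 2 × 7.29×10⁻⁵ × sin 54° = 1.18×10⁻⁴ s⁻¹
Height gradient: |∂Z/∂n| = 60 m / 309000 m = 1.94×10⁻⁴
On a pressure surface, geostrophic balance gives V_g = (g/f)|∂Z/∂n|:
V_g = 9.81 × 1.94×10⁻⁴ / 1.18×10⁻⁴ = 16.1 m/s
Converting: 16.1 m/s × 3.6 = 58.1 km/h

58.1 km/h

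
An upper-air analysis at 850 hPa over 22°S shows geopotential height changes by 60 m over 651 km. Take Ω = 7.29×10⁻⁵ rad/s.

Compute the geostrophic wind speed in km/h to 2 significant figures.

Coriolis parameter at 22°S:
f = 2Ω sin φ = 2 × 7.29×10⁻⁵ × sin 22° = 5.46×10⁻⁵ s⁻¹
Height gradient: |∂Z/∂n| = 60 m / 651000 m = 9.22×10⁻⁵
On a pressure surface, geostrophic balance gives V_g = (g/f)|∂Z/∂n|:
V_g = 9.81 × 9.22×10⁻⁵ / 5.46×10⁻⁵ = 16.6 m/s
Converting: 16.6 m/s × 3.6 = 60 km/h

60 km/h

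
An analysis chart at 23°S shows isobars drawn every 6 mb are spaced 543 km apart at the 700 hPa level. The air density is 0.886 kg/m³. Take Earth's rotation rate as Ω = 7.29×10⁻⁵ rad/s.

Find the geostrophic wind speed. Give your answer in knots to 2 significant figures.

43 knots

Coriolis parameter at 23°S:
f = 2Ω sin φ = 2 × 7.29×10⁻⁵ × sin 23° = 5.70×10⁻⁵ s⁻¹
Pressure gradient: |∂P/∂n| = 600 Pa / 543000 m = 1.10×10⁻³ Pa/m
Geostrophic balance (pressure-gradient force = Coriolis force):
V_g = (1/(fρ)) |∂P/∂n| = 1.10×10⁻³ / (5.70×10⁻⁵ × 0.886) = 21.9 m/s
Converting: 21.9 m/s × 1.944 = 43 knots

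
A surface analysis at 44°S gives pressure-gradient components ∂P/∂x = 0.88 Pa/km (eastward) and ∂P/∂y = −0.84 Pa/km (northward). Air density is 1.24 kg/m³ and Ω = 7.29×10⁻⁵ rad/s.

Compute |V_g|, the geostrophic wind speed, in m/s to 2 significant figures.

Coriolis parameter at 44°S:
f = 2Ω sin φ = 2 × 7.29×10⁻⁵ × sin 44° = 1.01×10⁻⁴ s⁻¹
In the Southern Hemisphere f is negative: f = −1.01×10⁻⁴ s⁻¹.
Component geostrophic relations (x east, y north):
u_g = −(1/(fρ)) ∂P/∂y,  v_g = (1/(fρ)) ∂P/∂x
u_g = −(−0.84×10⁻³)/(−1.01×10⁻⁴ × 1.24) = −6.69 m/s;  v_g = (0.88×10⁻³)/(−1.01×10⁻⁴ × 1.24) = −7.01 m/s
|V_g| = √(u_g² + v_g²) = 9.69 m/s

9.7 m/s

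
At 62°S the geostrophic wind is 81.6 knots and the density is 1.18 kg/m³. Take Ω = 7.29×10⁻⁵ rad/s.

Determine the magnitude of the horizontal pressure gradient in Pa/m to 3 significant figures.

Coriolis parameter at 62°S:
f = 2Ω sin φ = 2 × 7.29×10⁻⁵ × sin 62° = 1.29×10⁻⁴ s⁻¹
Wind speed in SI: 81.6 knots = 42.0 m/s
Geostrophic balance rearranged: |∂P/∂n| = f ρ V_g
|∂P/∂n| = 1.29×10⁻⁴ × 1.18 × 42.0 = 6.38×10⁻³ Pa/m

6.38×10⁻³ Pa/m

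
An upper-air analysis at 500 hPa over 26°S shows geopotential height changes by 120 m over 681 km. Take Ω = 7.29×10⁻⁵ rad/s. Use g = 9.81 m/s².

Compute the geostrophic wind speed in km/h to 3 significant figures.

97.4 km/h

Coriolis parameter at 26°S:
f = 2Ω sin φ = 2 × 7.29×10⁻⁵ × sin 26° = 6.39×10⁻⁵ s⁻¹
Height gradient: |∂Z/∂n| = 120 m / 681000 m = 1.76×10⁻⁴
On a pressure surface, geostrophic balance gives V_g = (g/f)|∂Z/∂n|:
V_g = 9.81 × 1.76×10⁻⁴ / 6.39×10⁻⁵ = 27.0 m/s
Converting: 27.0 m/s × 3.6 = 97.4 km/h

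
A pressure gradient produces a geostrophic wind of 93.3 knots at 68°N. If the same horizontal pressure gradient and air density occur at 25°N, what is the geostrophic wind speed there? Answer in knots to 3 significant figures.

With the same pressure gradient and density, V_g ∝ 1/f ∝ 1/sin φ.
V₂ = V₁ · sin φ₁ / sin φ₂ = 93.3 × sin 68° / sin 25°
V₂ = 93.3 × 0.9272/0.4226 = 205 knots

205 knots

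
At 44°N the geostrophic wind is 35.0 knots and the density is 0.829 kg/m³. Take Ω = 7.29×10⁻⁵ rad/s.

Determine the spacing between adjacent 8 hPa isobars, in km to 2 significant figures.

Coriolis parameter at 44°N:
f = 2Ω sin φ = 2 × 7.29×10⁻⁵ × sin 44° = 1.01×10⁻⁴ s⁻¹
Wind speed in SI: 35.0 knots = 18.0 m/s
Geostrophic balance rearranged: |∂P/∂n| = f ρ V_g
|∂P/∂n| = 1.01×10⁻⁴ × 0.829 × 18.0 = 1.51×10⁻³ Pa/m
Isobar spacing: Δn = ΔP/|∂P/∂n| = 800 Pa / 1.51×10⁻³ Pa/m = 529176 m ≈ 530 km

530 km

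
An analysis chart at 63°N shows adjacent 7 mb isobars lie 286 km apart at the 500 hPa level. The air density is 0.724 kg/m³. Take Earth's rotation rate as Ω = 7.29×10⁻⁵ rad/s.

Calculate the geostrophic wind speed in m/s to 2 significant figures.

26 m/s

Coriolis parameter at 63°N:
f = 2Ω sin φ = 2 × 7.29×10⁻⁵ × sin 63° = 1.30×10⁻⁴ s⁻¹
Pressure gradient: |∂P/∂n| = 700 Pa / 286000 m = 2.45×10⁻³ Pa/m
Geostrophic balance (pressure-gradient force = Coriolis force):
V_g = (1/(fρ)) |∂P/∂n| = 2.45×10⁻³ / (1.30×10⁻⁴ × 0.724) = 26.0 m/s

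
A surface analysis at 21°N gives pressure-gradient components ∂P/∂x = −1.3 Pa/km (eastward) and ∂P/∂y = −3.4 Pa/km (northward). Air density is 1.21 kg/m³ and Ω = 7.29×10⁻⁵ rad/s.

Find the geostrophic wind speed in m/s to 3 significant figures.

57.6 m/s

Coriolis parameter at 21°N:
f = 2Ω sin φ = 2 × 7.29×10⁻⁵ × sin 21° = 5.23×10⁻⁵ s⁻¹
Component geostrophic relations (x east, y north):
u_g = −(1/(fρ)) ∂P/∂y,  v_g = (1/(fρ)) ∂P/∂x
u_g = −(−3.4×10⁻³)/(5.23×10⁻⁵ × 1.21) = 53.8 m/s;  v_g = (−1.3×10⁻³)/(5.23×10⁻⁵ × 1.21) = −20.6 m/s
|V_g| = √(u_g² + v_g²) = 57.6 m/s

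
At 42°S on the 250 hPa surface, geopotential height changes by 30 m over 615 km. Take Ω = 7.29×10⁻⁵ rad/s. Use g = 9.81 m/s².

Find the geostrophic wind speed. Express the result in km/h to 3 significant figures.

17.7 km/h

Coriolis parameter at 42°S:
f = 2Ω sin φ = 2 × 7.29×10⁻⁵ × sin 42° = 9.76×10⁻⁵ s⁻¹
Height gradient: |∂Z/∂n| = 30 m / 615000 m = 4.88×10⁻⁵
On a pressure surface, geostrophic balance gives V_g = (g/f)|∂Z/∂n|:
V_g = 9.81 × 4.88×10⁻⁵ / 9.76×10⁻⁵ = 4.91 m/s
Converting: 4.91 m/s × 3.6 = 17.7 km/h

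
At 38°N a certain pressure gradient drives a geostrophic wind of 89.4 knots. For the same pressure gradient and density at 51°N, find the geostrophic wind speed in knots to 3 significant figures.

With the same pressure gradient and density, V_g ∝ 1/f ∝ 1/sin φ.
V₂ = V₁ · sin φ₁ / sin φ₂ = 89.4 × sin 38° / sin 51°
V₂ = 89.4 × 0.6157/0.7771 = 70.8 knots

70.8 knots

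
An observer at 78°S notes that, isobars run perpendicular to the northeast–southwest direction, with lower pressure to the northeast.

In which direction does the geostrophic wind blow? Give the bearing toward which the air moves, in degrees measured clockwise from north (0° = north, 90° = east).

315°

The pressure-gradient force points toward the northeast (bearing 045°).
Geostrophic balance: in the Southern Hemisphere the Coriolis force deflects motion to the left, so the geostrophic wind blows 90° to the left of the pressure-gradient force (low pressure on the right).
Rotating 045° by 90° counterclockwise gives 315° — the wind blows toward the northwest.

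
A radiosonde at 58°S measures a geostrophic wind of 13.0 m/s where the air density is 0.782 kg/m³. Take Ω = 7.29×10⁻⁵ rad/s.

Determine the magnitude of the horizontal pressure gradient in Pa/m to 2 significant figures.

Coriolis parameter at 58°S:
f = 2Ω sin φ = 2 × 7.29×10⁻⁵ × sin 58° = 1.24×10⁻⁴ s⁻¹
Geostrophic balance rearranged: |∂P/∂n| = f ρ V_g
|∂P/∂n| = 1.24×10⁻⁴ × 0.782 × 13.0 = 1.26×10⁻³ Pa/m

1.3×10⁻³ Pa/m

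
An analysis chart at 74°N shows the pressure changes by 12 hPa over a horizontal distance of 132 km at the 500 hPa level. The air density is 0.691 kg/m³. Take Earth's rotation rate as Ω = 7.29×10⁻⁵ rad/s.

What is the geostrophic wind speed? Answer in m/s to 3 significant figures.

Coriolis parameter at 74°N:
f = 2Ω sin φ = 2 × 7.29×10⁻⁵ × sin 74° = 1.40×10⁻⁴ s⁻¹
Pressure gradient: |∂P/∂n| = 1200 Pa / 132000 m = 9.09×10⁻³ Pa/m
Geostrophic balance (pressure-gradient force = Coriolis force):
V_g = (1/(fρ)) |∂P/∂n| = 9.09×10⁻³ / (1.40×10⁻⁴ × 0.691) = 93.9 m/s

93.9 m/s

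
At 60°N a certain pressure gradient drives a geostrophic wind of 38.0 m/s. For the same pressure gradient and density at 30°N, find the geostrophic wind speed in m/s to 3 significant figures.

With the same pressure gradient and density, V_g ∝ 1/f ∝ 1/sin φ.
V₂ = V₁ · sin φ₁ / sin φ₂ = 38.0 × sin 60° / sin 30°
V₂ = 38.0 × 0.8660/0.5000 = 65.8 m/s

65.8 m/s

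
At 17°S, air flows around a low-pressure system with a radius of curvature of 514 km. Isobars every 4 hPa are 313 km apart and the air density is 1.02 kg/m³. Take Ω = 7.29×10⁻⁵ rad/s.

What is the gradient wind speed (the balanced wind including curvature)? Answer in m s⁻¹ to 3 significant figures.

Coriolis parameter at 17°S:
f = 2Ω sin φ = 2 × 7.29×10⁻⁵ × sin 17° = 4.26×10⁻⁵ s⁻¹
Pressure gradient: |∂P/∂n| = 400 Pa / 313000 m = 1.28×10⁻³ Pa/m
Geostrophic speed: V_g = |∂P/∂n|/(fρ) = 1.28×10⁻³/(4.26×10⁻⁵ × 1.02) = 29.4 m/s
Around a low, centrifugal force acts outward with Coriolis, so pressure-gradient force balances both:
(1/ρ)|∂P/∂n| = fV + V²/R  →  V² + fR·V − fR·V_g = 0
With fR = 4.26×10⁻⁵ × 514×10³ m = 21.9 m/s:
V = [−fR + √((fR)² + 4 fR V_g)]/2 = [−21.9 + √(21.9² + 4×21.9×29.4)]/2 = 16.7 m/s
Subgeostrophic (V < V_g = 29.4 m/s), as expected around a low.

16.7 m s⁻¹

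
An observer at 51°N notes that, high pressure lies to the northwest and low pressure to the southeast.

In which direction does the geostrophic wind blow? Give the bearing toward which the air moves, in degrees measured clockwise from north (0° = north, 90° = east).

The pressure-gradient force points toward the southeast (bearing 135°).
Geostrophic balance: in the Northern Hemisphere the Coriolis force deflects motion to the right, so the geostrophic wind blows 90° to the right of the pressure-gradient force (low pressure on the left).
Rotating 135° by 90° clockwise gives 225° — the wind blows toward the southwest.

225°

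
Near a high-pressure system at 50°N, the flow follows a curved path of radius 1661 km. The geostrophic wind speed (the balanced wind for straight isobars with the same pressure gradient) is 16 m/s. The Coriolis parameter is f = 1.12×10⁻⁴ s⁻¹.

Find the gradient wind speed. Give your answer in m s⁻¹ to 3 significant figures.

Around a high, pressure-gradient force acts outward with centrifugal, so Coriolis balances both:
fV = (1/ρ)|∂P/∂n| + V²/R  →  V² − fR·V + fR·V_g = 0
With fR = 1.12×10⁻⁴ × 1661×10³ m = 186 m/s:
V = [fR − √((fR)² − 4 fR V_g)]/2 = [186 − √(186² − 4×186×16)]/2 = 17.7 m/s
Supergeostrophic (V > V_g = 16 m/s), as expected around a high.

17.7 m s⁻¹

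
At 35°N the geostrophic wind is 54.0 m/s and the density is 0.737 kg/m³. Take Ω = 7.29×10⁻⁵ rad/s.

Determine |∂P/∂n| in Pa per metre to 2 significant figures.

3.3×10⁻³ Pa/m

Coriolis parameter at 35°N:
f = 2Ω sin φ = 2 × 7.29×10⁻⁵ × sin 35° = 8.36×10⁻⁵ s⁻¹
Geostrophic balance rearranged: |∂P/∂n| = f ρ V_g
|∂P/∂n| = 8.36×10⁻⁵ × 0.737 × 54.0 = 3.33×10⁻³ Pa/m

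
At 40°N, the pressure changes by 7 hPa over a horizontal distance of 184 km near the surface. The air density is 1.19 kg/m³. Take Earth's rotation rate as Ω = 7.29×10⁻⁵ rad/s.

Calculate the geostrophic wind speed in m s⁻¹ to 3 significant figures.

34.1 m s⁻¹

Coriolis parameter at 40°N:
f = 2Ω sin φ = 2 × 7.29×10⁻⁵ × sin 40° = 9.37×10⁻⁵ s⁻¹
Pressure gradient: |∂P/∂n| = 700 Pa / 184000 m = 3.80×10⁻³ Pa/m
Geostrophic balance (pressure-gradient force = Coriolis force):
V_g = (1/(fρ)) |∂P/∂n| = 3.80×10⁻³ / (9.37×10⁻⁵ × 1.19) = 34.1 m/s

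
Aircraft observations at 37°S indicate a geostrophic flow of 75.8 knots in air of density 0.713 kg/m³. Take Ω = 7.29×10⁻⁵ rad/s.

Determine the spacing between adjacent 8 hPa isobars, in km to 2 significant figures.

Coriolis parameter at 37°S:
f = 2Ω sin φ = 2 × 7.29×10⁻⁵ × sin 37° = 8.77×10⁻⁵ s⁻¹
Wind speed in SI: 75.8 knots = 39.0 m/s
Geostrophic balance rearranged: |∂P/∂n| = f ρ V_g
|∂P/∂n| = 8.77×10⁻⁵ × 0.713 × 39.0 = 2.44×10⁻³ Pa/m
Isobar spacing: Δn = ΔP/|∂P/∂n| = 800 Pa / 2.44×10⁻³ Pa/m = 327924 m ≈ 330 km

330 km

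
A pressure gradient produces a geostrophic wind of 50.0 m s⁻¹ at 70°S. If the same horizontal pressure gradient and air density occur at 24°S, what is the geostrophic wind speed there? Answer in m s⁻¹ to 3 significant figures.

116 m s⁻¹

With the same pressure gradient and density, V_g ∝ 1/f ∝ 1/sin φ.
V₂ = V₁ · sin φ₁ / sin φ₂ = 50.0 × sin 70° / sin 24°
V₂ = 50.0 × 0.9397/0.4067 = 116 m s⁻¹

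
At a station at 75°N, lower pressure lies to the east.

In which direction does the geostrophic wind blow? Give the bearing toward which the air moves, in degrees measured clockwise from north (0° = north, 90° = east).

180°

The pressure-gradient force points toward the east (bearing 090°).
Geostrophic balance: in the Northern Hemisphere the Coriolis force deflects motion to the right, so the geostrophic wind blows 90° to the right of the pressure-gradient force (low pressure on the left).
Rotating 090° by 90° clockwise gives 180° — the wind blows toward the south.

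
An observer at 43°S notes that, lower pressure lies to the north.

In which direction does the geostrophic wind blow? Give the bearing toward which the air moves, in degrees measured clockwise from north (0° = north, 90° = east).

The pressure-gradient force points toward the north (bearing 000°).
Geostrophic balance: in the Southern Hemisphere the Coriolis force deflects motion to the left, so the geostrophic wind blows 90° to the left of the pressure-gradient force (low pressure on the right).
Rotating 000° by 90° counterclockwise gives 270° — the wind blows toward the west.

270°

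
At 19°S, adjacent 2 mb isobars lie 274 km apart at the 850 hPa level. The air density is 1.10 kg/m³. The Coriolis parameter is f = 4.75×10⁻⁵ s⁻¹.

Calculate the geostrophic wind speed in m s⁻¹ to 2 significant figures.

14 m s⁻¹

Pressure gradient: |∂P/∂n| = 200 Pa / 274000 m = 7.30×10⁻⁴ Pa/m
Geostrophic balance (pressure-gradient force = Coriolis force):
V_g = (1/(fρ)) |∂P/∂n| = 7.30×10⁻⁴ / (4.75×10⁻⁵ × 1.10) = 14.0 m/s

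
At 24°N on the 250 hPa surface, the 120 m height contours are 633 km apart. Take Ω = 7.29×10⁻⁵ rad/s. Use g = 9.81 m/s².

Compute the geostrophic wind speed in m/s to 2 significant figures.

Coriolis parameter at 24°N:
f = 2Ω sin φ = 2 × 7.29×10⁻⁵ × sin 24° = 5.93×10⁻⁵ s⁻¹
Height gradient: |∂Z/∂n| = 120 m / 633000 m = 1.90×10⁻⁴
On a pressure surface, geostrophic balance gives V_g = (g/f)|∂Z/∂n|:
V_g = 9.81 × 1.90×10⁻⁴ / 5.93×10⁻⁵ = 31.4 m/s

31 m/s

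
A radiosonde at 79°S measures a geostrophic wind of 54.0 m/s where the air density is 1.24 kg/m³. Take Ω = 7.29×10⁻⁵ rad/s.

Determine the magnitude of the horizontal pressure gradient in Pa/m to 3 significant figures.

9.58×10⁻³ Pa/m

Coriolis parameter at 79°S:
f = 2Ω sin φ = 2 × 7.29×10⁻⁵ × sin 79° = 1.43×10⁻⁴ s⁻¹
Geostrophic balance rearranged: |∂P/∂n| = f ρ V_g
|∂P/∂n| = 1.43×10⁻⁴ × 1.24 × 54.0 = 9.58×10⁻³ Pa/m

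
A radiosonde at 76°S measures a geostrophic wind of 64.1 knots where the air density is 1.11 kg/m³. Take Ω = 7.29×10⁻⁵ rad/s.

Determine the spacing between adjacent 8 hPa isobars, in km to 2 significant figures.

Coriolis parameter at 76°S:
f = 2Ω sin φ = 2 × 7.29×10⁻⁵ × sin 76° = 1.41×10⁻⁴ s⁻¹
Wind speed in SI: 64.1 knots = 33.0 m/s
Geostrophic balance rearranged: |∂P/∂n| = f ρ V_g
|∂P/∂n| = 1.41×10⁻⁴ × 1.11 × 33.0 = 5.18×10⁻³ Pa/m
Isobar spacing: Δn = ΔP/|∂P/∂n| = 800 Pa / 5.18×10⁻³ Pa/m = 154493 m ≈ 150 km

150 km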